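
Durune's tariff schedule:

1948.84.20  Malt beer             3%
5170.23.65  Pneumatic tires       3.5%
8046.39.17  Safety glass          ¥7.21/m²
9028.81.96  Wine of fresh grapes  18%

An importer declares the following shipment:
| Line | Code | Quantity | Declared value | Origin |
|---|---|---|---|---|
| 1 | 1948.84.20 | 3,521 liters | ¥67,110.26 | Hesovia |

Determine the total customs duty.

¥2,013.31

Line 1 (1948.84.20, Hesovia, 3,521 liters, ¥67,110.26):
Base rate for 1948.84.20 is 3%.
Duty = ¥67,110.26 × 3% = ¥2,013.31.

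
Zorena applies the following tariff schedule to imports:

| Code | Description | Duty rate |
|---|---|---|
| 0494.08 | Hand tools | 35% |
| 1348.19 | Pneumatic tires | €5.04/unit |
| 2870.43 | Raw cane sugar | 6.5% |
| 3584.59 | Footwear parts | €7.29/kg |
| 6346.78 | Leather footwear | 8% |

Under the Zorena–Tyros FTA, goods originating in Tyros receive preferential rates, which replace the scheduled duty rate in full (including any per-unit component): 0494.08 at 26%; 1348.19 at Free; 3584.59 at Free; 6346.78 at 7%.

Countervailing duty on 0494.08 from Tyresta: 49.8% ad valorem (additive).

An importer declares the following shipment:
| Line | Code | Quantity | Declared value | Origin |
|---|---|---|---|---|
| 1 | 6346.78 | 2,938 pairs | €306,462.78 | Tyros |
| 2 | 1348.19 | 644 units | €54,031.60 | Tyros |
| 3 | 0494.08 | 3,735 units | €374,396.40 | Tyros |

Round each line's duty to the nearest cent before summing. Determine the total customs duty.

Line 1 (6346.78, Tyros, 2,938 pairs, €306,462.78):
Base rate for 6346.78 is 8%.
Origin Tyros qualifies under the Zorena–Tyros agreement and 6346.78 is covered: preferential rate 7% applies instead.
Duty = €306,462.78 × 7% = €21,452.39.
Line 2 (1348.19, Tyros, 644 units, €54,031.60):
Base rate for 1348.19 is €5.04/unit.
Origin Tyros qualifies under the Zorena–Tyros agreement and 1348.19 is covered: preferential rate Free applies instead.
Duty = €54,031.60 × 0% = €0.00.
Line 3 (0494.08, Tyros, 3,735 units, €374,396.40):
Base rate for 0494.08 is 35%.
Origin Tyros qualifies under the Zorena–Tyros agreement and 0494.08 is covered: preferential rate 26% applies instead.
The additional-duty order on 0494.08 targets Tyresta, not Tyros; it does not apply.
Duty = €374,396.40 × 26% = €97,343.06.
Total = €21,452.39 + €0.00 + €97,343.06 = €118,795.45.

€118,795.45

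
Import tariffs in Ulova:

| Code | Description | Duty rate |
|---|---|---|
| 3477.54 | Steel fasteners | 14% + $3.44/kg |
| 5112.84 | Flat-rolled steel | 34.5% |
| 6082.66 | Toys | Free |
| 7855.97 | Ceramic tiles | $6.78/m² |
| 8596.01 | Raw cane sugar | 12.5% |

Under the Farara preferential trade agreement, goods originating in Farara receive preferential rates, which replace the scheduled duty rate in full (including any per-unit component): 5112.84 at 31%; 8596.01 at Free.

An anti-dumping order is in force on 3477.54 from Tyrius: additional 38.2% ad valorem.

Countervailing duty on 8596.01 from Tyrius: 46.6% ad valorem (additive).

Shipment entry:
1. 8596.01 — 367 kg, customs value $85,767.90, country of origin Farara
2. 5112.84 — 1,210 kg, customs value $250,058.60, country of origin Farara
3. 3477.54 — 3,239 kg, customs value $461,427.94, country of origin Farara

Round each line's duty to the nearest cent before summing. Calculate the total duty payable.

$153,260.24

Line 1 (8596.01, Farara, 367 kg, $85,767.90):
Base rate for 8596.01 is 12.5%.
Origin Farara qualifies under the Ulova–Farara agreement and 8596.01 is covered: preferential rate Free applies instead.
The additional-duty order on 8596.01 targets Tyrius, not Farara; it does not apply.
Duty = $85,767.90 × 0% = $0.00.
Line 2 (5112.84, Farara, 1,210 kg, $250,058.60):
Base rate for 5112.84 is 34.5%.
Origin Farara qualifies under the Ulova–Farara agreement and 5112.84 is covered: preferential rate 31% applies instead.
Duty = $250,058.60 × 31% = $77,518.17.
Line 3 (3477.54, Farara, 3,239 kg, $461,427.94):
Base rate for 3477.54 is 14% + $3.44/kg.
Origin Farara is the FTA partner but 3477.54 is not on the preference list; base rate stands.
The additional-duty order on 3477.54 targets Tyrius, not Farara; it does not apply.
Duty = $461,427.94 × 14% + 3,239 × $3.44 = $75,742.07.
Total = $0.00 + $77,518.17 + $75,742.07 = $153,260.24.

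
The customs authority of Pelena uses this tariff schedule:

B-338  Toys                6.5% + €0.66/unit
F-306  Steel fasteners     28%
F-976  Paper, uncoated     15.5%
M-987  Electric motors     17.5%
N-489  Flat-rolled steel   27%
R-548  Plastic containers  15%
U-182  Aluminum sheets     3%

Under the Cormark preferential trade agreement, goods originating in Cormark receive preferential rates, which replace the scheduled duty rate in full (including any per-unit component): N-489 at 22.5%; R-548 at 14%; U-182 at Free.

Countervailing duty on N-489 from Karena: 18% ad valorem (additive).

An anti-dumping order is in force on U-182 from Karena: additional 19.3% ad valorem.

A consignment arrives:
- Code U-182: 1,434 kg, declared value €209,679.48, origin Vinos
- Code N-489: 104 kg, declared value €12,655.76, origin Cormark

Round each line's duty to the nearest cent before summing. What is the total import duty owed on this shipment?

€9,137.93

Line 1 (U-182, Vinos, 1,434 kg, €209,679.48):
Base rate for U-182 is 3%.
U-182 has an FTA preferential rate, but origin Vinos is not Cormark; base rate stands.
The additional-duty order on U-182 targets Karena, not Vinos; it does not apply.
Duty = €209,679.48 × 3% = €6,290.38.
Line 2 (N-489, Cormark, 104 kg, €12,655.76):
Base rate for N-489 is 27%.
Origin Cormark qualifies under the Pelena–Cormark agreement and N-489 is covered: preferential rate 22.5% applies instead.
The additional-duty order on N-489 targets Karena, not Cormark; it does not apply.
Duty = €12,655.76 × 22.5% = €2,847.55.
Total = €6,290.38 + €2,847.55 = €9,137.93.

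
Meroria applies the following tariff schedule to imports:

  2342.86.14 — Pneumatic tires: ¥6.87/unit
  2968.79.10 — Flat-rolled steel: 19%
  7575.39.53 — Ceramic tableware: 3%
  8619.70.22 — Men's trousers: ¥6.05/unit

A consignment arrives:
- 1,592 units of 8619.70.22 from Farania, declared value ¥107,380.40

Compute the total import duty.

Line 1 (8619.70.22, Farania, 1,592 units, ¥107,380.40):
Base rate for 8619.70.22 is ¥6.05/unit.
Duty = 1,592 × ¥6.05 = ¥9,631.60.

¥9,631.60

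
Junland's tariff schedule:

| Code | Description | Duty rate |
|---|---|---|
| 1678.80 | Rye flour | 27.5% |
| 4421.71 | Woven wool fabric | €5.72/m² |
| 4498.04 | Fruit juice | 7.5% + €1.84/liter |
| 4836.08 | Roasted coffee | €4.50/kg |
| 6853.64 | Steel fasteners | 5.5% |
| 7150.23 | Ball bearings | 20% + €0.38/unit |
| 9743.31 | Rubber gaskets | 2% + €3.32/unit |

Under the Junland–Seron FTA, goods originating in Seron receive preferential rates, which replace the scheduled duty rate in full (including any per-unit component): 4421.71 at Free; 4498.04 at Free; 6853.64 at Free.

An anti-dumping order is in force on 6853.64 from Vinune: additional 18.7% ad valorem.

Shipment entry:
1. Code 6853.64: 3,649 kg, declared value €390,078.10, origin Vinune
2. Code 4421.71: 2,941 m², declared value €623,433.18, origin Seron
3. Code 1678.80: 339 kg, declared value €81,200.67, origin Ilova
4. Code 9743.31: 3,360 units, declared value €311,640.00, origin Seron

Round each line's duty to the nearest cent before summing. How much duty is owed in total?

Line 1 (6853.64, Vinune, 3,649 kg, €390,078.10):
Base rate for 6853.64 is 5.5%.
6853.64 has an FTA preferential rate, but origin Vinune is not Seron; base rate stands.
Additional duty on 6853.64 from Vinune: +18.7%. Applied ad valorem rate: 5.5% + 18.7% = 24.2%.
Duty = €390,078.10 × 24.2% = €94,398.90.
Line 2 (4421.71, Seron, 2,941 m², €623,433.18):
Base rate for 4421.71 is €5.72/m².
Origin Seron qualifies under the Junland–Seron agreement and 4421.71 is covered: preferential rate Free applies instead.
Duty = €623,433.18 × 0% = €0.00.
Line 3 (1678.80, Ilova, 339 kg, €81,200.67):
Base rate for 1678.80 is 27.5%.
Duty = €81,200.67 × 27.5% = €22,330.18.
Line 4 (9743.31, Seron, 3,360 units, €311,640.00):
Base rate for 9743.31 is 2% + €3.32/unit.
Origin Seron is the FTA partner but 9743.31 is not on the preference list; base rate stands.
Duty = €311,640.00 × 2% + 3,360 × €3.32 = €17,388.00.
Total = €94,398.90 + €0.00 + €22,330.18 + €17,388.00 = €134,117.08.

€134,117.08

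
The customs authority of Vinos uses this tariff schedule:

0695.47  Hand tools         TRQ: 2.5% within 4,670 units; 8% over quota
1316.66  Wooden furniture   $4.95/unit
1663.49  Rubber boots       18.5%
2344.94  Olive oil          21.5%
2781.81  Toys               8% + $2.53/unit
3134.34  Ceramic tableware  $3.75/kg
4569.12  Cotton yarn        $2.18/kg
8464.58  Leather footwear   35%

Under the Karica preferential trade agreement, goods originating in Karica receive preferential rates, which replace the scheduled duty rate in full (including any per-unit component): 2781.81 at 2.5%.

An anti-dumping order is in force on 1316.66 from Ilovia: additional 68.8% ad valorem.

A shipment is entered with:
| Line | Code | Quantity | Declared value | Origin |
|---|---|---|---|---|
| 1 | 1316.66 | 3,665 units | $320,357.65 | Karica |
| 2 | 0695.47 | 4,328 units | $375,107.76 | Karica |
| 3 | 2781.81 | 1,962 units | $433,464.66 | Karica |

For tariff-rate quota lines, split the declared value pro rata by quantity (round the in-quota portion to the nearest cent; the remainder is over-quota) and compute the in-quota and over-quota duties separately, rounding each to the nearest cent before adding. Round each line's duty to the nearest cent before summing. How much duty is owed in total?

$38,356.06

Line 1 (1316.66, Karica, 3,665 units, $320,357.65):
Base rate for 1316.66 is $4.95/unit.
Origin Karica is the FTA partner but 1316.66 is not on the preference list; base rate stands.
The additional-duty order on 1316.66 targets Ilovia, not Karica; it does not apply.
Duty = 3,665 × $4.95 = $18,141.75.
Line 2 (0695.47, Karica, 4,328 units, $375,107.76):
Code 0695.47 is under a tariff-rate quota (threshold 4,670 units). Quantity 4,328 units is within the quota, so the in-quota rate 2.5% applies to the full value.
Duty = $375,107.76 × 2.5% = $9,377.69.
Line 3 (2781.81, Karica, 1,962 units, $433,464.66):
Base rate for 2781.81 is 8% + $2.53/unit.
Origin Karica qualifies under the Vinos–Karica agreement and 2781.81 is covered: preferential rate 2.5% applies instead.
Duty = $433,464.66 × 2.5% = $10,836.62.
Total = $18,141.75 + $9,377.69 + $10,836.62 = $38,356.06.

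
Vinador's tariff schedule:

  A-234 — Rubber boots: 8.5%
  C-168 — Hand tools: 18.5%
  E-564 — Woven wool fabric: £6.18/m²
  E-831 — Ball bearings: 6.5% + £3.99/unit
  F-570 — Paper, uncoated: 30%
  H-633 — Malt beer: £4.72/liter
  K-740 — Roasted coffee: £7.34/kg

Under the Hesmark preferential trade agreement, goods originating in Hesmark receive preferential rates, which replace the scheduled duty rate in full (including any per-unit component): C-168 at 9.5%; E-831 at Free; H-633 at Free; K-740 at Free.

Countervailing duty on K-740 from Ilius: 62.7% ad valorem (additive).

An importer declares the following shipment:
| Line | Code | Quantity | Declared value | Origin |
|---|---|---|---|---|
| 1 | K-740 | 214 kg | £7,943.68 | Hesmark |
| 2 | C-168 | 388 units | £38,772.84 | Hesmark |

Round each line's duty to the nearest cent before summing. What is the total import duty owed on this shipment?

Line 1 (K-740, Hesmark, 214 kg, £7,943.68):
Base rate for K-740 is £7.34/kg.
Origin Hesmark qualifies under the Vinador–Hesmark agreement and K-740 is covered: preferential rate Free applies instead.
The additional-duty order on K-740 targets Ilius, not Hesmark; it does not apply.
Duty = £7,943.68 × 0% = £0.00.
Line 2 (C-168, Hesmark, 388 units, £38,772.84):
Base rate for C-168 is 18.5%.
Origin Hesmark qualifies under the Vinador–Hesmark agreement and C-168 is covered: preferential rate 9.5% applies instead.
Duty = £38,772.84 × 9.5% = £3,683.42.
Total = £0.00 + £3,683.42 = £3,683.42.

£3,683.42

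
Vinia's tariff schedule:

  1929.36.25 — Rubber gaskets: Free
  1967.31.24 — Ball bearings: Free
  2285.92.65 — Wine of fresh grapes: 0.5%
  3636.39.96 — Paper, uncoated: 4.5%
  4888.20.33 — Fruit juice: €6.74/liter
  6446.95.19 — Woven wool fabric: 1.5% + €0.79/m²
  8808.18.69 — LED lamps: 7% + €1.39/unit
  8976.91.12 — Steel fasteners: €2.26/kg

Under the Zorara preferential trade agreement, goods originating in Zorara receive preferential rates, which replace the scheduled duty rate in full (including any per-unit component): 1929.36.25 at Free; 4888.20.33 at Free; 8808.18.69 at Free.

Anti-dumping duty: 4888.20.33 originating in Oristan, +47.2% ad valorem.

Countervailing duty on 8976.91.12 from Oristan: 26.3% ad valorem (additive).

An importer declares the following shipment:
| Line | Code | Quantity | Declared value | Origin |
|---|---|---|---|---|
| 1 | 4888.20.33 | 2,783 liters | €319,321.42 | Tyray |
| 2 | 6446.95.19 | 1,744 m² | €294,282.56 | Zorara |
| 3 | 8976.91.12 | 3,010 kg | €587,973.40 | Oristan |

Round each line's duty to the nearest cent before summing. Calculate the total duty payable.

Line 1 (4888.20.33, Tyray, 2,783 liters, €319,321.42):
Base rate for 4888.20.33 is €6.74/liter.
4888.20.33 has an FTA preferential rate, but origin Tyray is not Zorara; base rate stands.
The additional-duty order on 4888.20.33 targets Oristan, not Tyray; it does not apply.
Duty = 2,783 × €6.74 = €18,757.42.
Line 2 (6446.95.19, Zorara, 1,744 m², €294,282.56):
Base rate for 6446.95.19 is 1.5% + €0.79/m².
Origin Zorara is the FTA partner but 6446.95.19 is not on the preference list; base rate stands.
Duty = €294,282.56 × 1.5% + 1,744 × €0.79 = €5,792.00.
Line 3 (8976.91.12, Oristan, 3,010 kg, €587,973.40):
Base rate for 8976.91.12 is €2.26/kg.
Additional duty on 8976.91.12 from Oristan: +26.3% ad valorem. Applied ad valorem rate = 26.3%.
Duty = €587,973.40 × 26.3% + 3,010 × €2.26 = €161,439.60.
Total = €18,757.42 + €5,792.00 + €161,439.60 = €185,989.02.

€185,989.02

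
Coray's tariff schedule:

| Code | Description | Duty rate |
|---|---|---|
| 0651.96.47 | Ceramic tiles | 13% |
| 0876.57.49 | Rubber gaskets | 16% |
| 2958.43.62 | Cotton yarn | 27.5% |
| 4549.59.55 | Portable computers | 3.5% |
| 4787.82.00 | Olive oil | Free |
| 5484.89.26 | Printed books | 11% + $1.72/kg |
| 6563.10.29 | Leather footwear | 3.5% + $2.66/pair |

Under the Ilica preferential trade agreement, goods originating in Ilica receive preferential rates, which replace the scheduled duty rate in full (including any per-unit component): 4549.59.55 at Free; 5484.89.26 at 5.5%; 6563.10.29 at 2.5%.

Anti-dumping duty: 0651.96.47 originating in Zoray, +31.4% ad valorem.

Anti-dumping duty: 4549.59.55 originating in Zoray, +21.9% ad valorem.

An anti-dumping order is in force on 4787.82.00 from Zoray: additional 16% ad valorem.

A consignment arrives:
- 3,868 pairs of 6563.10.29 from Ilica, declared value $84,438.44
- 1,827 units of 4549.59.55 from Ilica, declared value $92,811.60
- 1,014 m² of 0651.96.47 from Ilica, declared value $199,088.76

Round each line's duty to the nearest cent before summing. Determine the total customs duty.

$27,992.50

Line 1 (6563.10.29, Ilica, 3,868 pairs, $84,438.44):
Base rate for 6563.10.29 is 3.5% + $2.66/pair.
Origin Ilica qualifies under the Coray–Ilica agreement and 6563.10.29 is covered: preferential rate 2.5% applies instead.
Duty = $84,438.44 × 2.5% = $2,110.96.
Line 2 (4549.59.55, Ilica, 1,827 units, $92,811.60):
Base rate for 4549.59.55 is 3.5%.
Origin Ilica qualifies under the Coray–Ilica agreement and 4549.59.55 is covered: preferential rate Free applies instead.
The additional-duty order on 4549.59.55 targets Zoray, not Ilica; it does not apply.
Duty = $92,811.60 × 0% = $0.00.
Line 3 (0651.96.47, Ilica, 1,014 m², $199,088.76):
Base rate for 0651.96.47 is 13%.
Origin Ilica is the FTA partner but 0651.96.47 is not on the preference list; base rate stands.
The additional-duty order on 0651.96.47 targets Zoray, not Ilica; it does not apply.
Duty = $199,088.76 × 13% = $25,881.54.
Total = $2,110.96 + $0.00 + $25,881.54 = $27,992.50.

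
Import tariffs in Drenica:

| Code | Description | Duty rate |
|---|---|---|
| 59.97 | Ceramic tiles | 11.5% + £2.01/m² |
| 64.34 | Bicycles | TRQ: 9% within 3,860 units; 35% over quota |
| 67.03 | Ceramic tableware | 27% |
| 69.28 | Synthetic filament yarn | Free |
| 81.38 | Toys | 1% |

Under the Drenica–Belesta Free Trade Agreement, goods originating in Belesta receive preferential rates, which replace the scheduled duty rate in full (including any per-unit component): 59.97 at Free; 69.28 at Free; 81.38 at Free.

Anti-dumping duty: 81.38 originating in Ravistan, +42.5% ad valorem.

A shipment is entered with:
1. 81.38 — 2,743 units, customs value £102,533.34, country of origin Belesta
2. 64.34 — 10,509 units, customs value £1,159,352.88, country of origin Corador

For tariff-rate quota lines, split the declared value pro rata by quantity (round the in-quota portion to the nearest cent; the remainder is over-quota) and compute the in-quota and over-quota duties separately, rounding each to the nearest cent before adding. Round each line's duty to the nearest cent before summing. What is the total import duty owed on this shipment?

£295,056.36

Line 1 (81.38, Belesta, 2,743 units, £102,533.34):
Base rate for 81.38 is 1%.
Origin Belesta qualifies under the Drenica–Belesta agreement and 81.38 is covered: preferential rate Free applies instead.
The additional-duty order on 81.38 targets Ravistan, not Belesta; it does not apply.
Duty = £102,533.34 × 0% = £0.00.
Line 2 (64.34, Corador, 10,509 units, £1,159,352.88):
Code 64.34 is under a tariff-rate quota (threshold 3,860 units). In-quota: 3,860 units at 9%; over-quota: 6,649 units at 35%.
Pro-rata value split: in-quota = £1,159,352.88 × 3,860/10,509 = £425,835.20; over-quota = £1,159,352.88 − £425,835.20 = £733,517.68.
In-quota duty = £425,835.20 × 9% = £38,325.17. Over-quota duty = £733,517.68 × 35% = £256,731.19.
Line duty = £38,325.17 + £256,731.19 = £295,056.36.
Total = £0.00 + £295,056.36 = £295,056.36.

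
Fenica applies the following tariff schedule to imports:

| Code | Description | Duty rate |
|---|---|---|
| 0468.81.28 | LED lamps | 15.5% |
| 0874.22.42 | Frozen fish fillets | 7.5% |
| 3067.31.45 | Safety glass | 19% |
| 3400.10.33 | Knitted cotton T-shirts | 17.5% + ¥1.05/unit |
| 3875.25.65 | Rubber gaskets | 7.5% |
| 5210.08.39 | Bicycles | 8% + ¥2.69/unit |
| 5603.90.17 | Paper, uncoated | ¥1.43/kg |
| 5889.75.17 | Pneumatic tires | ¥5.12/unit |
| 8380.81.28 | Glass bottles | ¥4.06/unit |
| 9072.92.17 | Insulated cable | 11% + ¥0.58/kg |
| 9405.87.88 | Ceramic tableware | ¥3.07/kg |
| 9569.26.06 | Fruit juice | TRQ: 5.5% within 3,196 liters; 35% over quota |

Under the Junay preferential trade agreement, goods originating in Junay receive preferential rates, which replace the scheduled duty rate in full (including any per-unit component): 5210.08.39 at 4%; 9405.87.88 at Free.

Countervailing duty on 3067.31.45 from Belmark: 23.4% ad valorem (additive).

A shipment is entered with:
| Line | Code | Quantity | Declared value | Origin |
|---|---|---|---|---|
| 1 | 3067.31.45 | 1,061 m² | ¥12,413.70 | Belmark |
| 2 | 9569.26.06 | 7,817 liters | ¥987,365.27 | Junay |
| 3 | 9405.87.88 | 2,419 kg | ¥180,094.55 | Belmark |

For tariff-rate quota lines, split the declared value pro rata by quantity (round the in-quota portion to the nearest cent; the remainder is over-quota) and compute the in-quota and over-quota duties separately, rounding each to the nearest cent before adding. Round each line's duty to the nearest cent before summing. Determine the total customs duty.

¥239,179.99

Line 1 (3067.31.45, Belmark, 1,061 m², ¥12,413.70):
Base rate for 3067.31.45 is 19%.
Additional duty on 3067.31.45 from Belmark: +23.4%. Applied ad valorem rate: 19% + 23.4% = 42.4%.
Duty = ¥12,413.70 × 42.4% = ¥5,263.41.
Line 2 (9569.26.06, Junay, 7,817 liters, ¥987,365.27):
Code 9569.26.06 is under a tariff-rate quota (threshold 3,196 liters). In-quota: 3,196 liters at 5.5%; over-quota: 4,621 liters at 35%.
Pro-rata value split: in-quota = ¥987,365.27 × 3,196/7,817 = ¥403,686.76; over-quota = ¥987,365.27 − ¥403,686.76 = ¥583,678.51.
In-quota duty = ¥403,686.76 × 5.5% = ¥22,202.77. Over-quota duty = ¥583,678.51 × 35% = ¥204,287.48.
Line duty = ¥22,202.77 + ¥204,287.48 = ¥226,490.25.
Line 3 (9405.87.88, Belmark, 2,419 kg, ¥180,094.55):
Base rate for 9405.87.88 is ¥3.07/kg.
9405.87.88 has an FTA preferential rate, but origin Belmark is not Junay; base rate stands.
Duty = 2,419 × ¥3.07 = ¥7,426.33.
Total = ¥5,263.41 + ¥226,490.25 + ¥7,426.33 = ¥239,179.99.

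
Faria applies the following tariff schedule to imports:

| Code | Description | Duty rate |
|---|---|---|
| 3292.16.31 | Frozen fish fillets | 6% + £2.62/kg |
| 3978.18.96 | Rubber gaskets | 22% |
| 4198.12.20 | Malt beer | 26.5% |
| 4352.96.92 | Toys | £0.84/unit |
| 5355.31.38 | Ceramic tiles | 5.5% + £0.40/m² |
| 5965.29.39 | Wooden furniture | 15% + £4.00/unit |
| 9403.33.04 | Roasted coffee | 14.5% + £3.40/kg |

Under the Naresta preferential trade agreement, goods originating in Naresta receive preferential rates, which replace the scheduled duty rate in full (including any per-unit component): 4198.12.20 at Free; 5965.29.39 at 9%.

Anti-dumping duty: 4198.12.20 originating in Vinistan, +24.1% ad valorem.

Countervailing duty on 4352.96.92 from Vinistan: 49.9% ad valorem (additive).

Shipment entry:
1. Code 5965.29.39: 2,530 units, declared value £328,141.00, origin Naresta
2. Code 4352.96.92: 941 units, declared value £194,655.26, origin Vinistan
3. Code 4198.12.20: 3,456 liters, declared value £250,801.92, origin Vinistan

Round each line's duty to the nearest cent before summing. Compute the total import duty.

£254,361.87

Line 1 (5965.29.39, Naresta, 2,530 units, £328,141.00):
Base rate for 5965.29.39 is 15% + £4.00/unit.
Origin Naresta qualifies under the Faria–Naresta agreement and 5965.29.39 is covered: preferential rate 9% applies instead.
Duty = £328,141.00 × 9% = £29,532.69.
Line 2 (4352.96.92, Vinistan, 941 units, £194,655.26):
Base rate for 4352.96.92 is £0.84/unit.
Additional duty on 4352.96.92 from Vinistan: +49.9% ad valorem. Applied ad valorem rate = 49.9%.
Duty = £194,655.26 × 49.9% + 941 × £0.84 = £97,923.41.
Line 3 (4198.12.20, Vinistan, 3,456 liters, £250,801.92):
Base rate for 4198.12.20 is 26.5%.
4198.12.20 has an FTA preferential rate, but origin Vinistan is not Naresta; base rate stands.
Additional duty on 4198.12.20 from Vinistan: +24.1%. Applied ad valorem rate: 26.5% + 24.1% = 50.6%.
Duty = £250,801.92 × 50.6% = £126,905.77.
Total = £29,532.69 + £97,923.41 + £126,905.77 = £254,361.87.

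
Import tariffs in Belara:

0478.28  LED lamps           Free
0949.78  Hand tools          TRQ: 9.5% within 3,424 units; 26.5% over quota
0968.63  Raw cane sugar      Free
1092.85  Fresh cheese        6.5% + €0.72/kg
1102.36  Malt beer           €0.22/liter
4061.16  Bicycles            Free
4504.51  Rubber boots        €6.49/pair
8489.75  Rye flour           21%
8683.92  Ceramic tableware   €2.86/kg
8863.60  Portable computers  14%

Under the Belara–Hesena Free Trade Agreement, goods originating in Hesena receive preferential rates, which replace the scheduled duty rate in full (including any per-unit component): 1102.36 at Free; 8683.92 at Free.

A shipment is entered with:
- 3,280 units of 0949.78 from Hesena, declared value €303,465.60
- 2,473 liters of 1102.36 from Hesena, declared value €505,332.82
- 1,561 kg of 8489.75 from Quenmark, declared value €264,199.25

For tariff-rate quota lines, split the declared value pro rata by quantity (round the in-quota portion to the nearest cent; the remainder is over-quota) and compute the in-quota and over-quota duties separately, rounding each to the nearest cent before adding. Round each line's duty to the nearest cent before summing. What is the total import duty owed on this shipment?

€84,311.07

Line 1 (0949.78, Hesena, 3,280 units, €303,465.60):
Code 0949.78 is under a tariff-rate quota (threshold 3,424 units). Quantity 3,280 units is within the quota, so the in-quota rate 9.5% applies to the full value.
Duty = €303,465.60 × 9.5% = €28,829.23.
Line 2 (1102.36, Hesena, 2,473 liters, €505,332.82):
Base rate for 1102.36 is €0.22/liter.
Origin Hesena qualifies under the Belara–Hesena agreement and 1102.36 is covered: preferential rate Free applies instead.
Duty = €505,332.82 × 0% = €0.00.
Line 3 (8489.75, Quenmark, 1,561 kg, €264,199.25):
Base rate for 8489.75 is 21%.
Duty = €264,199.25 × 21% = €55,481.84.
Total = €28,829.23 + €0.00 + €55,481.84 = €84,311.07.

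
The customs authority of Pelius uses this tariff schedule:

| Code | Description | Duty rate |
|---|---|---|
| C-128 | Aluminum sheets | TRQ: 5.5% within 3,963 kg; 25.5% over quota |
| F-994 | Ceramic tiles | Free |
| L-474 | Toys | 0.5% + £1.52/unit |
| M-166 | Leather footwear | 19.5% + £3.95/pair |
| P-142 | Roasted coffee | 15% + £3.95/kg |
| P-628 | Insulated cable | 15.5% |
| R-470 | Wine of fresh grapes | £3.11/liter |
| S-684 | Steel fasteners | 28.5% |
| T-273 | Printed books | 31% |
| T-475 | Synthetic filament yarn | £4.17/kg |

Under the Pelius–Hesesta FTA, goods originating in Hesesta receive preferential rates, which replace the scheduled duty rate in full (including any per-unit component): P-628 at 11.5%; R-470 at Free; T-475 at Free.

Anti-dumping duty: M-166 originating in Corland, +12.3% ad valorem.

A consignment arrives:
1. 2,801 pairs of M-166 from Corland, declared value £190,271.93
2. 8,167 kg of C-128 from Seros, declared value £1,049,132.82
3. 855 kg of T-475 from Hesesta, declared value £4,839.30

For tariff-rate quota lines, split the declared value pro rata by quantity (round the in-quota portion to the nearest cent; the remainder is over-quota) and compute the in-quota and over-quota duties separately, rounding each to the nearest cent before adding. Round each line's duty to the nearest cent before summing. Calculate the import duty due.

Line 1 (M-166, Corland, 2,801 pairs, £190,271.93):
Base rate for M-166 is 19.5% + £3.95/pair.
Additional duty on M-166 from Corland: +12.3%. Applied ad valorem rate: 19.5% + 12.3% = 31.8%.
Duty = £190,271.93 × 31.8% + 2,801 × £3.95 = £71,570.42.
Line 2 (C-128, Seros, 8,167 kg, £1,049,132.82):
Code C-128 is under a tariff-rate quota (threshold 3,963 kg). In-quota: 3,963 kg at 5.5%; over-quota: 4,204 kg at 25.5%.
Pro-rata value split: in-quota = £1,049,132.82 × 3,963/8,167 = £509,086.98; over-quota = £1,049,132.82 − £509,086.98 = £540,045.84.
In-quota duty = £509,086.98 × 5.5% = £27,999.78. Over-quota duty = £540,045.84 × 25.5% = £137,711.69.
Line duty = £27,999.78 + £137,711.69 = £165,711.47.
Line 3 (T-475, Hesesta, 855 kg, £4,839.30):
Base rate for T-475 is £4.17/kg.
Origin Hesesta qualifies under the Pelius–Hesesta agreement and T-475 is covered: preferential rate Free applies instead.
Duty = £4,839.30 × 0% = £0.00.
Total = £71,570.42 + £165,711.47 + £0.00 = £237,281.89.

£237,281.89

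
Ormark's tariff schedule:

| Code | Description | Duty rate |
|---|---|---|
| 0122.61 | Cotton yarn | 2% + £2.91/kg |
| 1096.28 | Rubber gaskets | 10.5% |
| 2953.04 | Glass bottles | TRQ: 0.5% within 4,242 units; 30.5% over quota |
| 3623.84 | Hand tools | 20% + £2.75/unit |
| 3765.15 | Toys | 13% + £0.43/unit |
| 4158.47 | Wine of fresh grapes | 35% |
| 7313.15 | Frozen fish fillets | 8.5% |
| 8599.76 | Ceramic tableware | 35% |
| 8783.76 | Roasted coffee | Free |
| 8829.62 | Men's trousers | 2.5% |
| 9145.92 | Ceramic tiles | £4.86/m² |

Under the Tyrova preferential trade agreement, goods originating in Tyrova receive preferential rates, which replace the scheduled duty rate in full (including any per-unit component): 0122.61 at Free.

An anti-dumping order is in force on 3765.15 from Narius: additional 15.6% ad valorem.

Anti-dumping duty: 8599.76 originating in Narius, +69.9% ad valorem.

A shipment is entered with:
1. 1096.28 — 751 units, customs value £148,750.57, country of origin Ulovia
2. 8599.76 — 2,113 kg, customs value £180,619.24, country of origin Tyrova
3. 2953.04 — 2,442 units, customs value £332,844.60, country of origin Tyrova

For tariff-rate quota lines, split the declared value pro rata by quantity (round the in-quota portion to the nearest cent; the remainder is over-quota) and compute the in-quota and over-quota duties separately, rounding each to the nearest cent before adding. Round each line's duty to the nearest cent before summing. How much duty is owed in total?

Line 1 (1096.28, Ulovia, 751 units, £148,750.57):
Base rate for 1096.28 is 10.5%.
Duty = £148,750.57 × 10.5% = £15,618.81.
Line 2 (8599.76, Tyrova, 2,113 kg, £180,619.24):
Base rate for 8599.76 is 35%.
Origin Tyrova is the FTA partner but 8599.76 is not on the preference list; base rate stands.
The additional-duty order on 8599.76 targets Narius, not Tyrova; it does not apply.
Duty = £180,619.24 × 35% = £63,216.73.
Line 3 (2953.04, Tyrova, 2,442 units, £332,844.60):
Code 2953.04 is under a tariff-rate quota (threshold 4,242 units). Quantity 2,442 units is within the quota, so the in-quota rate 0.5% applies to the full value.
Duty = £332,844.60 × 0.5% = £1,664.22.
Total = £15,618.81 + £63,216.73 + £1,664.22 = £80,499.76.

£80,499.76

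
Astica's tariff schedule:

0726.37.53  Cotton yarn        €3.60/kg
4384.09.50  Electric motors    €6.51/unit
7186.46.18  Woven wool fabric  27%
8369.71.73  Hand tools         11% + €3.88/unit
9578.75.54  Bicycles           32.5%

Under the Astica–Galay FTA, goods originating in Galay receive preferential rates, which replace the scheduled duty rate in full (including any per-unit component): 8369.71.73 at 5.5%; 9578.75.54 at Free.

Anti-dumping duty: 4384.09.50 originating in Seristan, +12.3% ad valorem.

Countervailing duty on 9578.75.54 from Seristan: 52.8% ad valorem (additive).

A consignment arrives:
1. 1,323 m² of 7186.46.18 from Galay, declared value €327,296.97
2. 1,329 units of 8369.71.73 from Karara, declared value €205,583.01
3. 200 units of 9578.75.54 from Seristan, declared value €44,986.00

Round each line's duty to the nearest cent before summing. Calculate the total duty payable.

€154,513.89

Line 1 (7186.46.18, Galay, 1,323 m², €327,296.97):
Base rate for 7186.46.18 is 27%.
Origin Galay is the FTA partner but 7186.46.18 is not on the preference list; base rate stands.
Duty = €327,296.97 × 27% = €88,370.18.
Line 2 (8369.71.73, Karara, 1,329 units, €205,583.01):
Base rate for 8369.71.73 is 11% + €3.88/unit.
8369.71.73 has an FTA preferential rate, but origin Karara is not Galay; base rate stands.
Duty = €205,583.01 × 11% + 1,329 × €3.88 = €27,770.65.
Line 3 (9578.75.54, Seristan, 200 units, €44,986.00):
Base rate for 9578.75.54 is 32.5%.
9578.75.54 has an FTA preferential rate, but origin Seristan is not Galay; base rate stands.
Additional duty on 9578.75.54 from Seristan: +52.8%. Applied ad valorem rate: 32.5% + 52.8% = 85.3%.
Duty = €44,986.00 × 85.3% = €38,373.06.
Total = €88,370.18 + €27,770.65 + €38,373.06 = €154,513.89.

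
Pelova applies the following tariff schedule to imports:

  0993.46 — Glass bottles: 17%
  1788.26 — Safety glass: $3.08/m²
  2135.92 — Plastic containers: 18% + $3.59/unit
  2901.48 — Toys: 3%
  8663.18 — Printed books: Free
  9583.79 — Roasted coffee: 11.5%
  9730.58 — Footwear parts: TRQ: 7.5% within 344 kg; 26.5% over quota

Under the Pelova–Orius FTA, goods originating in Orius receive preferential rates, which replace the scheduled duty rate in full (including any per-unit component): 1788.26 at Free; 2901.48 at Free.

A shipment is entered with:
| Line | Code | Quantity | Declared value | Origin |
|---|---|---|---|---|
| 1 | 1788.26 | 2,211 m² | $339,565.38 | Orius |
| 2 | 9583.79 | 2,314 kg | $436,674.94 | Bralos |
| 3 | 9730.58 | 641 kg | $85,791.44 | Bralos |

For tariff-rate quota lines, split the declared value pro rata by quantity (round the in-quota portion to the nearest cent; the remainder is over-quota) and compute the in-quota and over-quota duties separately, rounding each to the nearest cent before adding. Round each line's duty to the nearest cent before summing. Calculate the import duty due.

Line 1 (1788.26, Orius, 2,211 m², $339,565.38):
Base rate for 1788.26 is $3.08/m².
Origin Orius qualifies under the Pelova–Orius agreement and 1788.26 is covered: preferential rate Free applies instead.
Duty = $339,565.38 × 0% = $0.00.
Line 2 (9583.79, Bralos, 2,314 kg, $436,674.94):
Base rate for 9583.79 is 11.5%.
Duty = $436,674.94 × 11.5% = $50,217.62.
Line 3 (9730.58, Bralos, 641 kg, $85,791.44):
Code 9730.58 is under a tariff-rate quota (threshold 344 kg). In-quota: 344 kg at 7.5%; over-quota: 297 kg at 26.5%.
Pro-rata value split: in-quota = $85,791.44 × 344/641 = $46,040.96; over-quota = $85,791.44 − $46,040.96 = $39,750.48.
In-quota duty = $46,040.96 × 7.5% = $3,453.07. Over-quota duty = $39,750.48 × 26.5% = $10,533.88.
Line duty = $3,453.07 + $10,533.88 = $13,986.95.
Total = $0.00 + $50,217.62 + $13,986.95 = $64,204.57.

$64,204.57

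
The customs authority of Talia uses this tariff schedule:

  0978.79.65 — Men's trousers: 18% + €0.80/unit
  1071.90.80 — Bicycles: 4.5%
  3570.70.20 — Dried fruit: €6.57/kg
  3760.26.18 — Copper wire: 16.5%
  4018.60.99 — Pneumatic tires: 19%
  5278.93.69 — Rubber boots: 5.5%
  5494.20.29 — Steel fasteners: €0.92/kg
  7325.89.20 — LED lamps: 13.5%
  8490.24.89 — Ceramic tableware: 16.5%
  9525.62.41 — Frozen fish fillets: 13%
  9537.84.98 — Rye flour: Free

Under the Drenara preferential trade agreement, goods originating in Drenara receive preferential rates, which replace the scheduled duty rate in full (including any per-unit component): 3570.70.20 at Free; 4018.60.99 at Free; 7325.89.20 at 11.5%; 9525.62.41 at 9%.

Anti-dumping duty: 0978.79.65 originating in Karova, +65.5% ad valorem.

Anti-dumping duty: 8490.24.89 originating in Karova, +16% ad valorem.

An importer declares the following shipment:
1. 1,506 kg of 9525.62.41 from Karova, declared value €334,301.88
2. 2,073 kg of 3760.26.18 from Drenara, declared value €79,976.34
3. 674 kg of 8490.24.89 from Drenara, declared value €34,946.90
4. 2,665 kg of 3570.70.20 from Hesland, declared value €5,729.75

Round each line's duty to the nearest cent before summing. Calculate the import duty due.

€79,930.63

Line 1 (9525.62.41, Karova, 1,506 kg, €334,301.88):
Base rate for 9525.62.41 is 13%.
9525.62.41 has an FTA preferential rate, but origin Karova is not Drenara; base rate stands.
Duty = €334,301.88 × 13% = €43,459.24.
Line 2 (3760.26.18, Drenara, 2,073 kg, €79,976.34):
Base rate for 3760.26.18 is 16.5%.
Origin Drenara is the FTA partner but 3760.26.18 is not on the preference list; base rate stands.
Duty = €79,976.34 × 16.5% = €13,196.10.
Line 3 (8490.24.89, Drenara, 674 kg, €34,946.90):
Base rate for 8490.24.89 is 16.5%.
Origin Drenara is the FTA partner but 8490.24.89 is not on the preference list; base rate stands.
The additional-duty order on 8490.24.89 targets Karova, not Drenara; it does not apply.
Duty = €34,946.90 × 16.5% = €5,766.24.
Line 4 (3570.70.20, Hesland, 2,665 kg, €5,729.75):
Base rate for 3570.70.20 is €6.57/kg.
3570.70.20 has an FTA preferential rate, but origin Hesland is not Drenara; base rate stands.
Duty = 2,665 × €6.57 = €17,509.05.
Total = €43,459.24 + €13,196.10 + €5,766.24 + €17,509.05 = €79,930.63.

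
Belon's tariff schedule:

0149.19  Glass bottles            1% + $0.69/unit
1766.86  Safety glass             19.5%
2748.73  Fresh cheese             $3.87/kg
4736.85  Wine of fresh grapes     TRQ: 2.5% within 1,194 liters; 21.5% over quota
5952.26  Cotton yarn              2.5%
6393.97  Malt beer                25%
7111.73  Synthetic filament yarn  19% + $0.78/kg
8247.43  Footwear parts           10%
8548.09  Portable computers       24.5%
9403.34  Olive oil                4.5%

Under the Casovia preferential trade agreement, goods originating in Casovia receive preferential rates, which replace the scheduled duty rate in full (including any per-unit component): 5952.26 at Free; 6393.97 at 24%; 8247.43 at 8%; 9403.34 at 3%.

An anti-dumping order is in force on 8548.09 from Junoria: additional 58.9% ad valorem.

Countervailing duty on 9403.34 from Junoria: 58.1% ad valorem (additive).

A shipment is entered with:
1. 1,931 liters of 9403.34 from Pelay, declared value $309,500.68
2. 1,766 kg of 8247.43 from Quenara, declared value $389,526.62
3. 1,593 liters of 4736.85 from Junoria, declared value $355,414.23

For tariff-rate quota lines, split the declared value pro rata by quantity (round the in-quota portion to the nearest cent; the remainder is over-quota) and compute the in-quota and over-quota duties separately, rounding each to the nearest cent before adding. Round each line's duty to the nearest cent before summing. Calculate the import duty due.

$78,679.51

Line 1 (9403.34, Pelay, 1,931 liters, $309,500.68):
Base rate for 9403.34 is 4.5%.
9403.34 has an FTA preferential rate, but origin Pelay is not Casovia; base rate stands.
The additional-duty order on 9403.34 targets Junoria, not Pelay; it does not apply.
Duty = $309,500.68 × 4.5% = $13,927.53.
Line 2 (8247.43, Quenara, 1,766 kg, $389,526.62):
Base rate for 8247.43 is 10%.
8247.43 has an FTA preferential rate, but origin Quenara is not Casovia; base rate stands.
Duty = $389,526.62 × 10% = $38,952.66.
Line 3 (4736.85, Junoria, 1,593 liters, $355,414.23):
Code 4736.85 is under a tariff-rate quota (threshold 1,194 liters). In-quota: 1,194 liters at 2.5%; over-quota: 399 liters at 21.5%.
Pro-rata value split: in-quota = $355,414.23 × 1,194/1,593 = $266,393.34; over-quota = $355,414.23 − $266,393.34 = $89,020.89.
In-quota duty = $266,393.34 × 2.5% = $6,659.83. Over-quota duty = $89,020.89 × 21.5% = $19,139.49.
Line duty = $6,659.83 + $19,139.49 = $25,799.32.
Total = $13,927.53 + $38,952.66 + $25,799.32 = $78,679.51.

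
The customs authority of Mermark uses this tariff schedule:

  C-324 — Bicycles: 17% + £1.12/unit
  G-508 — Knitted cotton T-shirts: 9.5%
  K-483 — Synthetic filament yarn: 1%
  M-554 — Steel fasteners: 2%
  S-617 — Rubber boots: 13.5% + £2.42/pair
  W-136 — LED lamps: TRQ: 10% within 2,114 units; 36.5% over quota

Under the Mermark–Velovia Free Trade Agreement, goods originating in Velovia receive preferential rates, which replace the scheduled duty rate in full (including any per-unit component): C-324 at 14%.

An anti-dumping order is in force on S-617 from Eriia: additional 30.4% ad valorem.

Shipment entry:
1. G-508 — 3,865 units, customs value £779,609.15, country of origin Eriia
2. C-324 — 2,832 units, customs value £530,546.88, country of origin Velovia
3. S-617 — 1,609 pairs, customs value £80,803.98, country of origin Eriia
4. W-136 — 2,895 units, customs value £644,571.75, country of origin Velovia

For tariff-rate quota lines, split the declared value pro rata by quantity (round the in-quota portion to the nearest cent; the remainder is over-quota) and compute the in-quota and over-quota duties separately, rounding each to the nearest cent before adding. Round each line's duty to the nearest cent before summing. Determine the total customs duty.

Line 1 (G-508, Eriia, 3,865 units, £779,609.15):
Base rate for G-508 is 9.5%.
Duty = £779,609.15 × 9.5% = £74,062.87.
Line 2 (C-324, Velovia, 2,832 units, £530,546.88):
Base rate for C-324 is 17% + £1.12/unit.
Origin Velovia qualifies under the Mermark–Velovia agreement and C-324 is covered: preferential rate 14% applies instead.
Duty = £530,546.88 × 14% = £74,276.56.
Line 3 (S-617, Eriia, 1,609 pairs, £80,803.98):
Base rate for S-617 is 13.5% + £2.42/pair.
Additional duty on S-617 from Eriia: +30.4%. Applied ad valorem rate: 13.5% + 30.4% = 43.9%.
Duty = £80,803.98 × 43.9% + 1,609 × £2.42 = £39,366.73.
Line 4 (W-136, Velovia, 2,895 units, £644,571.75):
Code W-136 is under a tariff-rate quota (threshold 2,114 units). In-quota: 2,114 units at 10%; over-quota: 781 units at 36.5%.
Pro-rata value split: in-quota = £644,571.75 × 2,114/2,895 = £470,682.10; over-quota = £644,571.75 − £470,682.10 = £173,889.65.
In-quota duty = £470,682.10 × 10% = £47,068.21. Over-quota duty = £173,889.65 × 36.5% = £63,469.72.
Line duty = £47,068.21 + £63,469.72 = £110,537.93.
Total = £74,062.87 + £74,276.56 + £39,366.73 + £110,537.93 = £298,244.09.

£298,244.09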